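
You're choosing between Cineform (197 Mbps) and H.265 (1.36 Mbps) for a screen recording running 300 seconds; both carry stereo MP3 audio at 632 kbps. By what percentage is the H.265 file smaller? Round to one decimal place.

99.0%

Audio: 632 kbps = 0.632 Mbps.
Cineform: 197.632 Mbps × 300 s = 59289.6 Mb = 6.902 GiB.
H.265: 1.992 Mbps × 300 s = 597.6 Mb = 0.070 GiB.
Reduction: (1 − 0.070/6.902) × 100 = 98.99%.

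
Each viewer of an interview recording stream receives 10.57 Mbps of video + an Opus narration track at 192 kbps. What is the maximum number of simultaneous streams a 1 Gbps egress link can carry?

Audio: 192 kbps = 0.192 Mbps.
Per-viewer media rate: 10.762 Mbps.
1 Gbps = 1,000 Mbps; 1,000 / 10.762 = 92.92 → 92 viewers.

92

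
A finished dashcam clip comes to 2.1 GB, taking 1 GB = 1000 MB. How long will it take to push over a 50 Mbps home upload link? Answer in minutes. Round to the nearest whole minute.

File: 2.1 GB = 16800.0 Mb.
At 50 Mbps: 16800.0 / 50 = 336.0 s ≈ 5.6 minutes.

6 minutes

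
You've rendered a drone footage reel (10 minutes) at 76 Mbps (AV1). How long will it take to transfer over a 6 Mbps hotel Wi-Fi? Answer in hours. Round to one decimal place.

2.1 hours

10 min = 600 s
File: 76.000 Mbps × 600 s = 45600.0 Mb.
At 6 Mbps: 45600.0 / 6 = 7600.0 s ≈ 2.11 hours.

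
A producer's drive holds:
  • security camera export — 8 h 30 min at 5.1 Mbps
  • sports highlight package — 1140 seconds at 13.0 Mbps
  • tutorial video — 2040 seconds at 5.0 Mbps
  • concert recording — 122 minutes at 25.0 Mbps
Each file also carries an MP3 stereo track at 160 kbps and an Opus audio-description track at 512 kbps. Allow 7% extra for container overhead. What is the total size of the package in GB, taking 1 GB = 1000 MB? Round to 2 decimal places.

Audio total: 160 + 512 = 672 kbps = 0.672 Mbps.
security camera export: 5.772 Mbps × 30600 s × 1.07 = 188986.8 Mb
sports highlight package: 13.672 Mbps × 1140 s × 1.07 = 16677.1 Mb
tutorial video: 5.672 Mbps × 2040 s × 1.07 = 12380.8 Mb
concert recording: 25.672 Mbps × 7320 s × 1.07 = 201073.4 Mb
Total: 419118.1 Mb = 52389.8 MB.
= 52.39 GB.

52.39 GB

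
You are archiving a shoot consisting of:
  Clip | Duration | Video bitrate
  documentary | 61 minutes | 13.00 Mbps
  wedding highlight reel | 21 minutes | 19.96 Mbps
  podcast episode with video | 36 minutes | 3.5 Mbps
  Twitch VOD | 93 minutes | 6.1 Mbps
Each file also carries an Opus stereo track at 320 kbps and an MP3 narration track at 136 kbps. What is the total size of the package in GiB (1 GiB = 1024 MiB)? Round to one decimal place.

14.0 GiB

Audio total: 320 + 136 = 456 kbps = 0.456 Mbps.
documentary: 13.456 Mbps × 3660 s = 49249.0 Mb
wedding highlight reel: 20.416 Mbps × 1260 s = 25724.2 Mb
podcast episode with video: 3.956 Mbps × 2160 s = 8545.0 Mb
Twitch VOD: 6.556 Mbps × 5580 s = 36582.5 Mb
Total: 120100.6 Mb = 15012.6 MB.
= 13.98 GiB.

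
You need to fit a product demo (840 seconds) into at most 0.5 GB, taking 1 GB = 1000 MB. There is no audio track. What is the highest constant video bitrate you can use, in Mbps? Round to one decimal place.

4.8 Mbps

Budget: 0.5 GB = 4000.0 Mb.
Total bitrate budget: 4000.0 Mb / 840 s = 4.762 Mbps.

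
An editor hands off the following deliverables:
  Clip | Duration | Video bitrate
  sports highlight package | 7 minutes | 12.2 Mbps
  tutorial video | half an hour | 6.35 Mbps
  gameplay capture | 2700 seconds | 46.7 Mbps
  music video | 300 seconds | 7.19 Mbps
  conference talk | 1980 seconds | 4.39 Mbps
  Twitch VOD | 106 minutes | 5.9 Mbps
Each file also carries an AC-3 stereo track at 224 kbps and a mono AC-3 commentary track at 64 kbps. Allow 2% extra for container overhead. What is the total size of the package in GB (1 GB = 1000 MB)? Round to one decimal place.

24.9 GB

Audio total: 224 + 64 = 288 kbps = 0.288 Mbps.
sports highlight package: 12.488 Mbps × 420 s × 1.02 = 5349.9 Mb
tutorial video: 6.638 Mbps × 1800 s × 1.02 = 12187.4 Mb
gameplay capture: 46.988 Mbps × 2700 s × 1.02 = 129405.0 Mb
music video: 7.478 Mbps × 300 s × 1.02 = 2288.3 Mb
conference talk: 4.678 Mbps × 1980 s × 1.02 = 9447.7 Mb
Twitch VOD: 6.188 Mbps × 6360 s × 1.02 = 40142.8 Mb
Total: 198820.9 Mb = 24852.6 MB.
= 24.85 GB.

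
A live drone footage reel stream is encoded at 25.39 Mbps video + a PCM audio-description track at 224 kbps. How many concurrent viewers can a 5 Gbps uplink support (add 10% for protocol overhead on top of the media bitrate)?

Audio: 224 kbps = 0.224 Mbps.
Per-viewer media rate: 25.614 Mbps.
On the wire with 10% overhead: 28.175 Mbps.
5 Gbps = 5,000 Mbps; 5,000 / 28.175 = 177.46 → 177 viewers.

177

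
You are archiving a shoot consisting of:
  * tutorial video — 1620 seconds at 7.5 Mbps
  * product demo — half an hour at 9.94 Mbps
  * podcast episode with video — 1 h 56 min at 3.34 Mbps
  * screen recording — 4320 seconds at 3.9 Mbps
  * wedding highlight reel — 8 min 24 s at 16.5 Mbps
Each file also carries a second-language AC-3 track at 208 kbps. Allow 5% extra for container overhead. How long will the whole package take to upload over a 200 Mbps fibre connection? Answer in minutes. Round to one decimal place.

Audio: 208 kbps = 0.208 Mbps.
tutorial video: 7.708 Mbps × 1620 s × 1.05 = 13111.3 Mb
product demo: 10.148 Mbps × 1800 s × 1.05 = 19179.7 Mb
podcast episode with video: 3.548 Mbps × 6960 s × 1.05 = 25928.8 Mb
screen recording: 4.108 Mbps × 4320 s × 1.05 = 18633.9 Mb
wedding highlight reel: 16.708 Mbps × 504 s × 1.05 = 8841.9 Mb
Total: 85695.6 Mb = 10711.9 MB.
At 200 Mbps: 85695.6 / 200 = 428 s ≈ 7.14 minutes.

7.1 minutes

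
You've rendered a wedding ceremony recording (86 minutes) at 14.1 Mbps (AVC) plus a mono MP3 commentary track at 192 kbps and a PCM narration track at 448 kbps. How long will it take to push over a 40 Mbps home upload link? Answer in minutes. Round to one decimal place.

86 min = 5160 s
Audio total: 192 + 448 = 640 kbps = 0.640 Mbps.
Total bitrate: 14.740 Mbps.
File: 14.740 Mbps × 5160 s = 76058.4 Mb.
At 40 Mbps: 76058.4 / 40 = 1901.5 s ≈ 31.7 minutes.

31.7 minutes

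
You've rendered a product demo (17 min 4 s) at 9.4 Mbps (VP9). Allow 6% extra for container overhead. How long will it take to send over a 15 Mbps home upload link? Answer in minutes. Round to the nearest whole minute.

11 minutes

17 min 4 s = 1024 s
File: 9.400 Mbps × 1024 s = 9625.6 Mb.
With 6% container overhead: ×1.06. → 10203.1 Mb.
At 15 Mbps: 10203.1 / 15 = 680.2 s ≈ 11.3 minutes.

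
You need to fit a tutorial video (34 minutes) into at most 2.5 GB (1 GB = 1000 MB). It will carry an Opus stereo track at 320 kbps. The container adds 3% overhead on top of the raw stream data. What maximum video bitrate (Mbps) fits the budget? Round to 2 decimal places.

Budget: 2.5 GB = 20000.0 Mb.
Stream payload after overhead: 20000.0 / 1.03 = 19417.5 Mb.
34 min = 2040 s
Total bitrate budget: 19417.5 Mb / 2040 s = 9.518 Mbps.
Audio: 320 kbps = 0.320 Mbps.
Video: 9.518 − 0.320 = 9.198 Mbps.

9.20 Mbps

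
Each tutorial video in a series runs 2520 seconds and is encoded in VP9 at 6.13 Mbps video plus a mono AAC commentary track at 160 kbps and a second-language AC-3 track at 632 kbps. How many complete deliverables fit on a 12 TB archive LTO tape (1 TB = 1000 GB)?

5503

Audio total: 160 + 632 = 792 kbps = 0.792 Mbps.
Total bitrate: 6.922 Mbps.
Per item: 6.922 Mbps × 2520 s = 17,443 Mb = 2,180 MB.
Capacity: 12 TB = 96,000,000 Mb; 5503.50 items → 5503 complete.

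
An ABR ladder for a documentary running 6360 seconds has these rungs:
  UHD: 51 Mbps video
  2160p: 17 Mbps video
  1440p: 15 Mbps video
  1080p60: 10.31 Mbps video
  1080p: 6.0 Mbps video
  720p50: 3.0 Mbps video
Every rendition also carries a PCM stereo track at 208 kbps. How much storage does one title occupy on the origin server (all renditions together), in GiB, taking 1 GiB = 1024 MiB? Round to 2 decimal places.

76.67 GiB

Audio: 208 kbps = 0.208 Mbps.
Sum of rendition bitrates: (51+0.208) + (17+0.208) + (15+0.208) + (10.31+0.208) + (6.0+0.208) + (3.0+0.208) = 103.558 Mbps.
× 6360 s = 658,629 Mb = 82,329 MB = 76.67 GiB.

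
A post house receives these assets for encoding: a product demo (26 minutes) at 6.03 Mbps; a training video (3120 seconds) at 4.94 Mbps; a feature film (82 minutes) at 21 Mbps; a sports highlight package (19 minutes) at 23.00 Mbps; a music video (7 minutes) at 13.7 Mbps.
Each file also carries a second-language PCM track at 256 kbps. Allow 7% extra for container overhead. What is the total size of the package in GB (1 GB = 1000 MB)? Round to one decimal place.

Audio: 256 kbps = 0.256 Mbps.
product demo: 6.286 Mbps × 1560 s × 1.07 = 10492.6 Mb
training video: 5.196 Mbps × 3120 s × 1.07 = 17346.3 Mb
feature film: 21.256 Mbps × 4920 s × 1.07 = 111900.1 Mb
sports highlight package: 23.256 Mbps × 1140 s × 1.07 = 28367.7 Mb
music video: 13.956 Mbps × 420 s × 1.07 = 6271.8 Mb
Total: 174378.5 Mb = 21797.3 MB.
= 21.80 GB.

21.8 GB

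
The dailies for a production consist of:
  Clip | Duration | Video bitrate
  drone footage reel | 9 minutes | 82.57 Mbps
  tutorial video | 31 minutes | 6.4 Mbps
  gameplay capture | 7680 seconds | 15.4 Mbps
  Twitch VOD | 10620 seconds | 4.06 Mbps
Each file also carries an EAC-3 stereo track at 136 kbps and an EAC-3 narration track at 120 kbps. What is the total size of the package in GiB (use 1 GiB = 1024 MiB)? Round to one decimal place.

26.0 GiB

Audio total: 136 + 120 = 256 kbps = 0.256 Mbps.
drone footage reel: 82.826 Mbps × 540 s = 44726.0 Mb
tutorial video: 6.656 Mbps × 1860 s = 12380.2 Mb
gameplay capture: 15.656 Mbps × 7680 s = 120238.1 Mb
Twitch VOD: 4.316 Mbps × 10620 s = 45835.9 Mb
Total: 223180.2 Mb = 27897.5 MB.
= 25.98 GiB.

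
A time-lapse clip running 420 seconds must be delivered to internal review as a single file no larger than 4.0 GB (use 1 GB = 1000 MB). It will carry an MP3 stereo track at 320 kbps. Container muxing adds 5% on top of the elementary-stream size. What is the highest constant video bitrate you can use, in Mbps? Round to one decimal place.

Budget: 4.0 GB = 32000.0 Mb.
Stream payload after overhead: 32000.0 / 1.05 = 30476.2 Mb.
Total bitrate budget: 30476.2 Mb / 420 s = 72.562 Mbps.
Audio: 320 kbps = 0.320 Mbps.
Video: 72.562 − 0.320 = 72.242 Mbps.

72.2 Mbps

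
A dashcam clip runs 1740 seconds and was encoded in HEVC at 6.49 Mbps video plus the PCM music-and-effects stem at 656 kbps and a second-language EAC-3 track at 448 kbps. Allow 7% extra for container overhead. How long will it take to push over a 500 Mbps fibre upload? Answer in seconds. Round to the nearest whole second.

Audio total: 656 + 448 = 1104 kbps = 1.104 Mbps.
Total bitrate: 7.594 Mbps.
File: 7.594 Mbps × 1740 s = 13213.6 Mb.
With 7% container overhead: ×1.07. → 14138.5 Mb.
At 500 Mbps: 14138.5 / 500 = 28.3 s ≈ 28.3 seconds.

28 seconds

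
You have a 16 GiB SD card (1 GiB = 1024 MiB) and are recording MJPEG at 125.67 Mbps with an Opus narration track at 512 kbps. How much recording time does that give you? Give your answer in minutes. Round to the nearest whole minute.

18 minutes

Audio: 512 kbps = 0.512 Mbps.
Total bitrate: 125.67 + 0.512 = 126.182 Mbps.
Capacity: 16 GiB = 137,439 Mb.
Recording time: 137,439 / 126.182 = 1,089 s ≈ 18.2 minutes.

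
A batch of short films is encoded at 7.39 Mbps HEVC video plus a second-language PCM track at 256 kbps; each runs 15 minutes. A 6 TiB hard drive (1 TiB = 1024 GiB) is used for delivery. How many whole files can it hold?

15 min = 900 s
Audio: 256 kbps = 0.256 Mbps.
Total bitrate: 7.646 Mbps.
Per item: 7.646 Mbps × 900 s = 6,881 Mb = 860.2 MB.
Capacity: 6 TiB = 52,776,558 Mb; 7669.45 items → 7669 complete.

7669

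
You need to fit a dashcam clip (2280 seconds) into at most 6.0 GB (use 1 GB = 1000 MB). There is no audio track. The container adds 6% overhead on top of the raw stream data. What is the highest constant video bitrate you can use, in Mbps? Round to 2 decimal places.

19.86 Mbps

Budget: 6.0 GB = 48000.0 Mb.
Stream payload after overhead: 48000.0 / 1.06 = 45283.0 Mb.
Total bitrate budget: 45283.0 Mb / 2280 s = 19.861 Mbps.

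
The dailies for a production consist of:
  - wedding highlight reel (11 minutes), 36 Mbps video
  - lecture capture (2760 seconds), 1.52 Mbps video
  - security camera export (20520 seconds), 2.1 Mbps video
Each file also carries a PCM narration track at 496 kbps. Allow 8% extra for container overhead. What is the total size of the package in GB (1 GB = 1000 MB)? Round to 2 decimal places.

11.19 GB

Audio: 496 kbps = 0.496 Mbps.
wedding highlight reel: 36.496 Mbps × 660 s × 1.08 = 26014.3 Mb
lecture capture: 2.016 Mbps × 2760 s × 1.08 = 6009.3 Mb
security camera export: 2.596 Mbps × 20520 s × 1.08 = 57531.5 Mb
Total: 89555.2 Mb = 11194.4 MB.
= 11.19 GB.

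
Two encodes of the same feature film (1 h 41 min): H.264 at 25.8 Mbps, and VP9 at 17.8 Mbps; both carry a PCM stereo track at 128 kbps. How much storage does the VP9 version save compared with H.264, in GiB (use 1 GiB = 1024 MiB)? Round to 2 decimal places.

1 h 41 min = 101 min = 6060 s
Audio: 128 kbps = 0.128 Mbps.
H.264: 25.928 Mbps × 6060 s = 157123.7 Mb = 18.292 GiB.
VP9: 17.928 Mbps × 6060 s = 108643.7 Mb = 12.648 GiB.
Saving: 18.292 − 12.648 = 5.644 GiB.

5.64 GiB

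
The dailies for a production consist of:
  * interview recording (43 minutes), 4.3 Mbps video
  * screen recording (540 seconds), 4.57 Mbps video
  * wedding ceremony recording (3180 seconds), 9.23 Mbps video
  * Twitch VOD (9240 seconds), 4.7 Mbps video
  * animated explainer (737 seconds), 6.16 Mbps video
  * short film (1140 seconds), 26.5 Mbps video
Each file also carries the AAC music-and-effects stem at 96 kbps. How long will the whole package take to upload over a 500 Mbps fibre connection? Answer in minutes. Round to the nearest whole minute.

Audio: 96 kbps = 0.096 Mbps.
interview recording: 4.396 Mbps × 2580 s = 11341.7 Mb
screen recording: 4.666 Mbps × 540 s = 2519.6 Mb
wedding ceremony recording: 9.326 Mbps × 3180 s = 29656.7 Mb
Twitch VOD: 4.796 Mbps × 9240 s = 44315.0 Mb
animated explainer: 6.256 Mbps × 737 s = 4610.7 Mb
short film: 26.596 Mbps × 1140 s = 30319.4 Mb
Total: 122763.2 Mb = 15345.4 MB.
At 500 Mbps: 122763.2 / 500 = 246 s ≈ 4.09 minutes.

4 minutes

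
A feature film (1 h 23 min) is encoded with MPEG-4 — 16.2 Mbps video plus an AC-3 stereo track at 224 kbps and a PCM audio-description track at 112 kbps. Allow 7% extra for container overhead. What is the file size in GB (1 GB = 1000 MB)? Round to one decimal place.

11.0 GB

1 h 23 min = 83 min = 4980 s
Audio total: 224 + 112 = 336 kbps = 0.336 Mbps.
Total bitrate: 16.2 + 0.336 = 16.536 Mbps.
Stream data: 16.536 Mbps × 4980 s = 82349.3 Mb.
With 7% container overhead: ×1.07.
88,114 Mb ÷ 8 = 11,014 MB → 11.01 GB.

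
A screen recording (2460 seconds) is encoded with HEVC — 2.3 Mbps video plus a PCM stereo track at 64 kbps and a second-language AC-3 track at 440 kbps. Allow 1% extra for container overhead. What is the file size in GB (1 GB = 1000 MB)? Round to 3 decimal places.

Audio total: 64 + 440 = 504 kbps = 0.504 Mbps.
Total bitrate: 2.3 + 0.504 = 2.804 Mbps.
Stream data: 2.804 Mbps × 2460 s = 6897.8 Mb.
With 1% container overhead: ×1.01.
6,967 Mb ÷ 8 = 870.9 MB → 0.8709 GB.

0.871 GB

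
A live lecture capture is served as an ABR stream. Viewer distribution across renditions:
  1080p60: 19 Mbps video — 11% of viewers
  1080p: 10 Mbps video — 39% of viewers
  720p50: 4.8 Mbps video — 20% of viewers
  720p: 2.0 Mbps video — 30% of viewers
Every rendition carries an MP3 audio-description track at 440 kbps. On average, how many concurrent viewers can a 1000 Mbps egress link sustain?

125

Audio: 440 kbps = 0.440 Mbps.
Average per-viewer bitrate: 0.11×19.440 + 0.39×10.440 + 0.20×5.240 + 0.30×2.440 = 7.990 Mbps.
1000 Mbps = 1,000 Mbps; 1,000 / 7.990 = 125.16 → 125.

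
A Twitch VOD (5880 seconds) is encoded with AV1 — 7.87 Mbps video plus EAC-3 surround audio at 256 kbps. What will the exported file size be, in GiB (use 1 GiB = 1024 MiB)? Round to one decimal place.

5.6 GiB

Audio: 256 kbps = 0.256 Mbps.
Total bitrate: 7.87 + 0.256 = 8.126 Mbps.
Stream data: 8.126 Mbps × 5880 s = 47780.9 Mb.
47,781 Mb = 5,972,610,000 bytes ÷ 1,073,741,824 = 5.562 GiB.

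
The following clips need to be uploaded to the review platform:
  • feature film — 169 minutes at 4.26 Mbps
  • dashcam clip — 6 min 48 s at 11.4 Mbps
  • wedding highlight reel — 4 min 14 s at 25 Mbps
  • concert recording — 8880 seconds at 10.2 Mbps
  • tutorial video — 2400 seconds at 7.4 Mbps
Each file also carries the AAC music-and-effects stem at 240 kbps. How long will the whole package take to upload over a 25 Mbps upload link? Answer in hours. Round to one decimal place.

Audio: 240 kbps = 0.240 Mbps.
feature film: 4.500 Mbps × 10140 s = 45630.0 Mb
dashcam clip: 11.640 Mbps × 408 s = 4749.1 Mb
wedding highlight reel: 25.240 Mbps × 254 s = 6411.0 Mb
concert recording: 10.440 Mbps × 8880 s = 92707.2 Mb
tutorial video: 7.640 Mbps × 2400 s = 18336.0 Mb
Total: 167833.3 Mb = 20979.2 MB.
At 25 Mbps: 167833.3 / 25 = 6713 s ≈ 1.86 hours.

1.9 hours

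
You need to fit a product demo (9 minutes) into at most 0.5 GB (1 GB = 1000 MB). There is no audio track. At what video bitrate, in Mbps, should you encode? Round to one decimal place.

7.4 Mbps

Budget: 0.5 GB = 4000.0 Mb.
9 min = 540 s
Total bitrate budget: 4000.0 Mb / 540 s = 7.407 Mbps.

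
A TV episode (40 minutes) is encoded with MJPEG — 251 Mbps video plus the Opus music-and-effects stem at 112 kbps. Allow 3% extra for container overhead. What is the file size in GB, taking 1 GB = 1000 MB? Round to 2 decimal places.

77.59 GB

40 min = 2400 s
Audio: 112 kbps = 0.112 Mbps.
Total bitrate: 251 + 0.112 = 251.112 Mbps.
Stream data: 251.112 Mbps × 2400 s = 602668.8 Mb.
With 3% container overhead: ×1.03.
620,749 Mb ÷ 8 = 77,594 MB → 77.59 GB.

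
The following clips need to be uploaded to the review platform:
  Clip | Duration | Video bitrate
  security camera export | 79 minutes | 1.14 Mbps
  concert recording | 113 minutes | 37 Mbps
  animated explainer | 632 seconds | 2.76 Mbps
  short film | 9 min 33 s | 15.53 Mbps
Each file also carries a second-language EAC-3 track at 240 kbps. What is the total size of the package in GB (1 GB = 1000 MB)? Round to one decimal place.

Audio: 240 kbps = 0.240 Mbps.
security camera export: 1.380 Mbps × 4740 s = 6541.2 Mb
concert recording: 37.240 Mbps × 6780 s = 252487.2 Mb
animated explainer: 3.000 Mbps × 632 s = 1896.0 Mb
short film: 15.770 Mbps × 573 s = 9036.2 Mb
Total: 269960.6 Mb = 33745.1 MB.
= 33.75 GB.

33.7 GB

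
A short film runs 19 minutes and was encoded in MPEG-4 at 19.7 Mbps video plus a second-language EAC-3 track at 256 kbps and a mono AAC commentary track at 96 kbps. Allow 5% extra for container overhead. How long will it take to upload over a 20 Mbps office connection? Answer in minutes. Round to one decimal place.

20.0 minutes

19 min = 1140 s
Audio total: 256 + 96 = 352 kbps = 0.352 Mbps.
Total bitrate: 20.052 Mbps.
File: 20.052 Mbps × 1140 s = 22859.3 Mb.
With 5% container overhead: ×1.05. → 24002.2 Mb.
At 20 Mbps: 24002.2 / 20 = 1200.1 s ≈ 20 minutes.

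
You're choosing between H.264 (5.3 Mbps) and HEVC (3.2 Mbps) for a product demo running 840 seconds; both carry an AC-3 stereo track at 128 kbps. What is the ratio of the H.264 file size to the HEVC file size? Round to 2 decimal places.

Audio: 128 kbps = 0.128 Mbps.
H.264: 5.428 Mbps × 840 s = 4559.5 Mb = 0.570 GB.
HEVC: 3.328 Mbps × 840 s = 2795.5 Mb = 0.349 GB.
Ratio: 0.570 / 0.349 = 1.631.

1.63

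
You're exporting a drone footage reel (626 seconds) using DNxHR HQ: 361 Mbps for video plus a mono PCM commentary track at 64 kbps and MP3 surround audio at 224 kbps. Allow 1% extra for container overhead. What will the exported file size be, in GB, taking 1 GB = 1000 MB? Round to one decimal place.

28.6 GB

Audio total: 64 + 224 = 288 kbps = 0.288 Mbps.
Total bitrate: 361 + 0.288 = 361.288 Mbps.
Stream data: 361.288 Mbps × 626 s = 226166.3 Mb.
With 1% container overhead: ×1.01.
228,428 Mb ÷ 8 = 28,553 MB → 28.55 GB.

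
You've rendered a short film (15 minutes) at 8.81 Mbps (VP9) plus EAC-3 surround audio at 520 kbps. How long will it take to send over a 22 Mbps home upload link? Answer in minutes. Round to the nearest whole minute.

15 min = 900 s
Audio: 520 kbps = 0.520 Mbps.
Total bitrate: 9.330 Mbps.
File: 9.330 Mbps × 900 s = 8397.0 Mb.
At 22 Mbps: 8397.0 / 22 = 381.7 s ≈ 6.36 minutes.

6 minutes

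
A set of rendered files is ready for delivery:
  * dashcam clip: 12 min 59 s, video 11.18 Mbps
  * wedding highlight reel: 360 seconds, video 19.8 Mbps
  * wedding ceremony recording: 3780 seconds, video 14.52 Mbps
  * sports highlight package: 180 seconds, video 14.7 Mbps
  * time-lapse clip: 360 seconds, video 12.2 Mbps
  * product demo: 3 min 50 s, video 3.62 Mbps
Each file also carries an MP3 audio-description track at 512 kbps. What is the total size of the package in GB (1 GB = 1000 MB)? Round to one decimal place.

Audio: 512 kbps = 0.512 Mbps.
dashcam clip: 11.692 Mbps × 779 s = 9108.1 Mb
wedding highlight reel: 20.312 Mbps × 360 s = 7312.3 Mb
wedding ceremony recording: 15.032 Mbps × 3780 s = 56821.0 Mb
sports highlight package: 15.212 Mbps × 180 s = 2738.2 Mb
time-lapse clip: 12.712 Mbps × 360 s = 4576.3 Mb
product demo: 4.132 Mbps × 230 s = 950.4 Mb
Total: 81506.2 Mb = 10188.3 MB.
= 10.19 GB.

10.2 GB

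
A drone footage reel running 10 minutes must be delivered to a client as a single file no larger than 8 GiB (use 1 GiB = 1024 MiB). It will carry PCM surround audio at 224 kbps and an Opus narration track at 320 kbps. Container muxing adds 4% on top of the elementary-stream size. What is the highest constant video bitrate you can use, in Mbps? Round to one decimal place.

Budget: 8 GiB = 68719.5 Mb.
Stream payload after overhead: 68719.5 / 1.04 = 66076.4 Mb.
10 min = 600 s
Total bitrate budget: 66076.4 Mb / 600 s = 110.127 Mbps.
Audio total: 224 + 320 = 544 kbps = 0.544 Mbps.
Video: 110.127 − 0.544 = 109.583 Mbps.

109.6 Mbps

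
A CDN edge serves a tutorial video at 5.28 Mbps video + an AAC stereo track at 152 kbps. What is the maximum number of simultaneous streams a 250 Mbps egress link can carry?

46

Audio: 152 kbps = 0.152 Mbps.
Per-viewer media rate: 5.432 Mbps.
250 Mbps = 250.0 Mbps; 250.0 / 5.432 = 46.02 → 46 viewers.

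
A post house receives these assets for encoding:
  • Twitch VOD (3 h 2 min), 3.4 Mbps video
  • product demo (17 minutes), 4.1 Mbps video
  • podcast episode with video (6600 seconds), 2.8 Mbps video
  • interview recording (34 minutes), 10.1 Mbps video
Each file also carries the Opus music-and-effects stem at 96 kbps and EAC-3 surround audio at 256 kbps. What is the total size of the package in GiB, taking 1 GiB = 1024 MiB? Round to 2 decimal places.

10.20 GiB

Audio total: 96 + 256 = 352 kbps = 0.352 Mbps.
Twitch VOD: 3.752 Mbps × 10920 s = 40971.8 Mb
product demo: 4.452 Mbps × 1020 s = 4541.0 Mb
podcast episode with video: 3.152 Mbps × 6600 s = 20803.2 Mb
interview recording: 10.452 Mbps × 2040 s = 21322.1 Mb
Total: 87638.2 Mb = 10954.8 MB.
= 10.20 GiB.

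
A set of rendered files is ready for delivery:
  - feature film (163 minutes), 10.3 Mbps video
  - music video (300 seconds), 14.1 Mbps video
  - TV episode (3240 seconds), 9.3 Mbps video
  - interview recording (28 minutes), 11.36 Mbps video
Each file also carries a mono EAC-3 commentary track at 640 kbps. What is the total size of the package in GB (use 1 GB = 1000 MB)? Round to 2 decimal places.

Audio: 640 kbps = 0.640 Mbps.
feature film: 10.940 Mbps × 9780 s = 106993.2 Mb
music video: 14.740 Mbps × 300 s = 4422.0 Mb
TV episode: 9.940 Mbps × 3240 s = 32205.6 Mb
interview recording: 12.000 Mbps × 1680 s = 20160.0 Mb
Total: 163780.8 Mb = 20472.6 MB.
= 20.47 GB.

20.47 GB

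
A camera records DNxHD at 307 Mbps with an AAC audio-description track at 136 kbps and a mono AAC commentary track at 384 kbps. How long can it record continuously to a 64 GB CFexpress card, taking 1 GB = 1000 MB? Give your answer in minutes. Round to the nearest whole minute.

28 minutes

Audio total: 136 + 384 = 520 kbps = 0.520 Mbps.
Total bitrate: 307 + 0.520 = 307.520 Mbps.
Capacity: 64 GB = 512,000 Mb.
Recording time: 512,000 / 307.520 = 1,665 s ≈ 27.7 minutes.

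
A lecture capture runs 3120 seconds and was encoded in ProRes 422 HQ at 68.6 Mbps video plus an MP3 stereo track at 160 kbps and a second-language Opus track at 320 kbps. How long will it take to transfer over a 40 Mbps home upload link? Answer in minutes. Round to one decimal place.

Audio total: 160 + 320 = 480 kbps = 0.480 Mbps.
Total bitrate: 69.080 Mbps.
File: 69.080 Mbps × 3120 s = 215529.6 Mb.
At 40 Mbps: 215529.6 / 40 = 5388.2 s ≈ 89.8 minutes.

89.8 minutes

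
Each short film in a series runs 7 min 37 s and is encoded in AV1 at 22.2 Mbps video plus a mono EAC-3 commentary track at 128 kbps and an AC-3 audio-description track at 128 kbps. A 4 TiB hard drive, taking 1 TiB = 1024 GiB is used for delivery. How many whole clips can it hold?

7 min 37 s = 457 s
Audio total: 128 + 128 = 256 kbps = 0.256 Mbps.
Total bitrate: 22.456 Mbps.
Per item: 22.456 Mbps × 457 s = 10,262 Mb = 1,283 MB.
Capacity: 4 TiB = 35,184,372 Mb; 3428.48 items → 3428 complete.

3428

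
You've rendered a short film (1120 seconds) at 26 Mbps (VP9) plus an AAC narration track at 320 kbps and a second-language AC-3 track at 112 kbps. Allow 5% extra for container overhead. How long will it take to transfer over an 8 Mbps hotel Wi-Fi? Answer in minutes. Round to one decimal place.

Audio total: 320 + 112 = 432 kbps = 0.432 Mbps.
Total bitrate: 26.432 Mbps.
File: 26.432 Mbps × 1120 s = 29603.8 Mb.
With 5% container overhead: ×1.05. → 31084.0 Mb.
At 8 Mbps: 31084.0 / 8 = 3885.5 s ≈ 64.8 minutes.

64.8 minutes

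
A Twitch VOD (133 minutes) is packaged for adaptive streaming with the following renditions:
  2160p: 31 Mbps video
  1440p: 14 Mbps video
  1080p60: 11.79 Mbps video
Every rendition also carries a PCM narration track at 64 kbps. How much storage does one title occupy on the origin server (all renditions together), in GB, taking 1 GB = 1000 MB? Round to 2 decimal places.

56.84 GB

133 min = 7980 s
Audio: 64 kbps = 0.064 Mbps.
Sum of rendition bitrates: (31+0.064) + (14+0.064) + (11.79+0.064) = 56.982 Mbps.
× 7980 s = 454,716 Mb = 56,840 MB = 56.84 GB.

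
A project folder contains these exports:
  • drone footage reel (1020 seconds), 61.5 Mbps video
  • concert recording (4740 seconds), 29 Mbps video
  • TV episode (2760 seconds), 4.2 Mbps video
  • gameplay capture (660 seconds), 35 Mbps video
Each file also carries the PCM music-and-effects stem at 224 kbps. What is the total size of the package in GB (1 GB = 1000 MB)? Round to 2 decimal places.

Audio: 224 kbps = 0.224 Mbps.
drone footage reel: 61.724 Mbps × 1020 s = 62958.5 Mb
concert recording: 29.224 Mbps × 4740 s = 138521.8 Mb
TV episode: 4.424 Mbps × 2760 s = 12210.2 Mb
gameplay capture: 35.224 Mbps × 660 s = 23247.8 Mb
Total: 236938.3 Mb = 29617.3 MB.
= 29.62 GB.

29.62 GB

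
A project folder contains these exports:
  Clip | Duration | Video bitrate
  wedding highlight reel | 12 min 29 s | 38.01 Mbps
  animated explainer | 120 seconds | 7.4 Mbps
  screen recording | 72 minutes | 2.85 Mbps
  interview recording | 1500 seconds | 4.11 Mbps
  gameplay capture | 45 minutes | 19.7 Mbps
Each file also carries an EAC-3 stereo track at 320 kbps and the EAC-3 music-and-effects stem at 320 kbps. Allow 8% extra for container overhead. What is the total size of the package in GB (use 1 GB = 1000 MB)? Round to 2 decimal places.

Audio total: 320 + 320 = 640 kbps = 0.640 Mbps.
wedding highlight reel: 38.650 Mbps × 749 s × 1.08 = 31264.8 Mb
animated explainer: 8.040 Mbps × 120 s × 1.08 = 1042.0 Mb
screen recording: 3.490 Mbps × 4320 s × 1.08 = 16282.9 Mb
interview recording: 4.750 Mbps × 1500 s × 1.08 = 7695.0 Mb
gameplay capture: 20.340 Mbps × 2700 s × 1.08 = 59311.4 Mb
Total: 115596.1 Mb = 14449.5 MB.
= 14.45 GB.

14.45 GB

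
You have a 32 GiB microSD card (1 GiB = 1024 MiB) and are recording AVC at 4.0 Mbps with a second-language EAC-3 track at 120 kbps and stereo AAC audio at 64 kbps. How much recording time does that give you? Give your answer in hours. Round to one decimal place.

18.2 hours

Audio total: 120 + 64 = 184 kbps = 0.184 Mbps.
Total bitrate: 4.0 + 0.184 = 4.184 Mbps.
Capacity: 32 GiB = 274,878 Mb.
Recording time: 274,878 / 4.184 = 65,697 s ≈ 18.2 hours.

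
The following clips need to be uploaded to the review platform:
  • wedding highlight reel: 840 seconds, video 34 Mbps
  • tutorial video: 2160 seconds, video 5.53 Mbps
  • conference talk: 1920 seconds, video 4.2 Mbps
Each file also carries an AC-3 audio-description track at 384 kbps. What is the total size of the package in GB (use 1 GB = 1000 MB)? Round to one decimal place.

6.3 GB

Audio: 384 kbps = 0.384 Mbps.
wedding highlight reel: 34.384 Mbps × 840 s = 28882.6 Mb
tutorial video: 5.914 Mbps × 2160 s = 12774.2 Mb
conference talk: 4.584 Mbps × 1920 s = 8801.3 Mb
Total: 50458.1 Mb = 6307.3 MB.
= 6.307 GB.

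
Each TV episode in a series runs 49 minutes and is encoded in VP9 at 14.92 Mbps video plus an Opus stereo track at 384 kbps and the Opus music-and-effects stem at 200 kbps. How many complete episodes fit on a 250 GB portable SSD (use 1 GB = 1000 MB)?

49 min = 2940 s
Audio total: 384 + 200 = 584 kbps = 0.584 Mbps.
Total bitrate: 15.504 Mbps.
Per item: 15.504 Mbps × 2940 s = 45,582 Mb = 5,698 MB.
Capacity: 250 GB = 2,000,000 Mb; 43.88 items → 43 complete.

43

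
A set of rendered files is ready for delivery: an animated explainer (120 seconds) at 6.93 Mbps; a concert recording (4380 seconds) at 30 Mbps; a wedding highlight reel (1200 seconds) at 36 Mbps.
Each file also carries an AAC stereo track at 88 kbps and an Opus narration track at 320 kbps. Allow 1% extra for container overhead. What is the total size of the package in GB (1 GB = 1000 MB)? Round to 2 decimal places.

22.44 GB

Audio total: 88 + 320 = 408 kbps = 0.408 Mbps.
animated explainer: 7.338 Mbps × 120 s × 1.01 = 889.4 Mb
concert recording: 30.408 Mbps × 4380 s × 1.01 = 134518.9 Mb
wedding highlight reel: 36.408 Mbps × 1200 s × 1.01 = 44126.5 Mb
Total: 179534.8 Mb = 22441.8 MB.
= 22.44 GB.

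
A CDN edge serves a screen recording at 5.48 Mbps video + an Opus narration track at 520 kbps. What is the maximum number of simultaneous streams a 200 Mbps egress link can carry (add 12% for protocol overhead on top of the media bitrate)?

Audio: 520 kbps = 0.520 Mbps.
Per-viewer media rate: 6.000 Mbps.
On the wire with 12% overhead: 6.720 Mbps.
200 Mbps = 200.0 Mbps; 200.0 / 6.720 = 29.76 → 29 viewers.

29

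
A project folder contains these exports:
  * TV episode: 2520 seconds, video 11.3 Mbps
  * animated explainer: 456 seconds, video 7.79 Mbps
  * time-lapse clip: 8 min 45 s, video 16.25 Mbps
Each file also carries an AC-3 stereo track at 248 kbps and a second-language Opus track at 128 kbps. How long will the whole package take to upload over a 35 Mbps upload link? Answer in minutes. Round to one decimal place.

19.9 minutes

Audio total: 248 + 128 = 376 kbps = 0.376 Mbps.
TV episode: 11.676 Mbps × 2520 s = 29423.5 Mb
animated explainer: 8.166 Mbps × 456 s = 3723.7 Mb
time-lapse clip: 16.626 Mbps × 525 s = 8728.6 Mb
Total: 41875.9 Mb = 5234.5 MB.
At 35 Mbps: 41875.9 / 35 = 1196 s ≈ 19.9 minutes.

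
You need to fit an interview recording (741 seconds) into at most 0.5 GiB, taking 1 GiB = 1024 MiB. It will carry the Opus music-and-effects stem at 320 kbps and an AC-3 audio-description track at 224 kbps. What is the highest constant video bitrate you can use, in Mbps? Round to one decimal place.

5.3 Mbps

Budget: 0.5 GiB = 4295.0 Mb.
Total bitrate budget: 4295.0 Mb / 741 s = 5.796 Mbps.
Audio total: 320 + 224 = 544 kbps = 0.544 Mbps.
Video: 5.796 − 0.544 = 5.252 Mbps.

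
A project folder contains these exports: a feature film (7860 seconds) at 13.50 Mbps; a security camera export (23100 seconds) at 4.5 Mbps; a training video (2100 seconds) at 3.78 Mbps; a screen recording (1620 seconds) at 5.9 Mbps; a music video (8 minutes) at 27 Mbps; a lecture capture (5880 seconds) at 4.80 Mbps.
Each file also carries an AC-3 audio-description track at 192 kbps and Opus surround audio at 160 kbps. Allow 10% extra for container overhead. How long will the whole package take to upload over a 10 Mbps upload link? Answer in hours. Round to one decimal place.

Audio total: 192 + 160 = 352 kbps = 0.352 Mbps.
feature film: 13.852 Mbps × 7860 s × 1.10 = 119764.4 Mb
security camera export: 4.852 Mbps × 23100 s × 1.10 = 123289.3 Mb
training video: 4.132 Mbps × 2100 s × 1.10 = 9544.9 Mb
screen recording: 6.252 Mbps × 1620 s × 1.10 = 11141.1 Mb
music video: 27.352 Mbps × 480 s × 1.10 = 14441.9 Mb
lecture capture: 5.152 Mbps × 5880 s × 1.10 = 33323.1 Mb
Total: 311504.7 Mb = 38938.1 MB.
At 10 Mbps: 311504.7 / 10 = 31150 s ≈ 8.65 hours.

8.7 hours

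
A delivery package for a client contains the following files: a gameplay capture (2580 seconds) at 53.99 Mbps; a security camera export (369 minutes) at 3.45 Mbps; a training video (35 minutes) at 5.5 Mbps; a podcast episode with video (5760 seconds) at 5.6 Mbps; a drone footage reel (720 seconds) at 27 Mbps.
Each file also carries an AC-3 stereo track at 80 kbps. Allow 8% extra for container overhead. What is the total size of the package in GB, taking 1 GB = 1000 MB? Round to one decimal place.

Audio: 80 kbps = 0.080 Mbps.
gameplay capture: 54.070 Mbps × 2580 s × 1.08 = 150660.6 Mb
security camera export: 3.530 Mbps × 22140 s × 1.08 = 84406.5 Mb
training video: 5.580 Mbps × 2100 s × 1.08 = 12655.4 Mb
podcast episode with video: 5.680 Mbps × 5760 s × 1.08 = 35334.1 Mb
drone footage reel: 27.080 Mbps × 720 s × 1.08 = 21057.4 Mb
Total: 304114.2 Mb = 38014.3 MB.
= 38.01 GB.

38.0 GB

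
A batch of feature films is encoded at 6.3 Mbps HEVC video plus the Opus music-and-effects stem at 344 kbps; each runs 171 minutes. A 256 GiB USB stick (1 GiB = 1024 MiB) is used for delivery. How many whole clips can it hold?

32

171 min = 10260 s
Audio: 344 kbps = 0.344 Mbps.
Total bitrate: 6.644 Mbps.
Per item: 6.644 Mbps × 10260 s = 68,167 Mb = 8,521 MB.
Capacity: 256 GiB = 2,199,023 Mb; 32.26 items → 32 complete.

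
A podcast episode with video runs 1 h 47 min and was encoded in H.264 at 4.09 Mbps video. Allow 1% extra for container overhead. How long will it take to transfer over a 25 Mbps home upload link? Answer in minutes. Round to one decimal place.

1 h 47 min = 107 min = 6420 s
File: 4.090 Mbps × 6420 s = 26257.8 Mb.
With 1% container overhead: ×1.01. → 26520.4 Mb.
At 25 Mbps: 26520.4 / 25 = 1060.8 s ≈ 17.7 minutes.

17.7 minutes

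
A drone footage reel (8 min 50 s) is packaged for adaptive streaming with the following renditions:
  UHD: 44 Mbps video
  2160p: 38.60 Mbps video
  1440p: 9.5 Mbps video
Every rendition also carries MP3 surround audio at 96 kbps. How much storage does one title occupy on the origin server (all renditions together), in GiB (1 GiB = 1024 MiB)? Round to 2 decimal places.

8 min 50 s = 530 s
Audio: 96 kbps = 0.096 Mbps.
Sum of rendition bitrates: (44+0.096) + (38.60+0.096) + (9.5+0.096) = 92.388 Mbps.
× 530 s = 48,966 Mb = 6,121 MB = 5.700 GiB.

5.70 GiB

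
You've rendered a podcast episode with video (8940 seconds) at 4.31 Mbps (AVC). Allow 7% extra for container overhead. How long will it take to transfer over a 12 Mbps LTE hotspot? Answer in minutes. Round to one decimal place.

57.3 minutes

File: 4.310 Mbps × 8940 s = 38531.4 Mb.
With 7% container overhead: ×1.07. → 41228.6 Mb.
At 12 Mbps: 41228.6 / 12 = 3435.7 s ≈ 57.3 minutes.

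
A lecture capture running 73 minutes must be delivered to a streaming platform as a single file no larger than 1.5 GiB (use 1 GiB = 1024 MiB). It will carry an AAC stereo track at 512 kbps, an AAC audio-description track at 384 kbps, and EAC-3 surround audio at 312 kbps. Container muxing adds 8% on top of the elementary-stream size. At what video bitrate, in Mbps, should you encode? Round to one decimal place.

Budget: 1.5 GiB = 12884.9 Mb.
Stream payload after overhead: 12884.9 / 1.08 = 11930.5 Mb.
73 min = 4380 s
Total bitrate budget: 11930.5 Mb / 4380 s = 2.724 Mbps.
Audio total: 512 + 384 + 312 = 1208 kbps = 1.208 Mbps.
Video: 2.724 − 1.208 = 1.516 Mbps.

1.5 Mbps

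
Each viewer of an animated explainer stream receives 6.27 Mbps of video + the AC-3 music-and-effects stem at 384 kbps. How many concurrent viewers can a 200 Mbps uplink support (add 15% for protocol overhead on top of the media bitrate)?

26

Audio: 384 kbps = 0.384 Mbps.
Per-viewer media rate: 6.654 Mbps.
On the wire with 15% overhead: 7.652 Mbps.
200 Mbps = 200.0 Mbps; 200.0 / 7.652 = 26.14 → 26 viewers.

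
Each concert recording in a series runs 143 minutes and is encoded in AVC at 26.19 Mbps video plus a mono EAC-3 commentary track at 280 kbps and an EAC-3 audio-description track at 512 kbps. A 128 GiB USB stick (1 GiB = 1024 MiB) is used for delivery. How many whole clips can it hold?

143 min = 8580 s
Audio total: 280 + 512 = 792 kbps = 0.792 Mbps.
Total bitrate: 26.982 Mbps.
Per item: 26.982 Mbps × 8580 s = 231,506 Mb = 28,938 MB.
Capacity: 128 GiB = 1,099,512 Mb; 4.75 items → 4 complete.

4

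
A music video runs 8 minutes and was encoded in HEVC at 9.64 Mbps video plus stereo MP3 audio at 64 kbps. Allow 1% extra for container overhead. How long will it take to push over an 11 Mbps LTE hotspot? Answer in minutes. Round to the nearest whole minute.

8 min = 480 s
Audio: 64 kbps = 0.064 Mbps.
Total bitrate: 9.704 Mbps.
File: 9.704 Mbps × 480 s = 4657.9 Mb.
With 1% container overhead: ×1.01. → 4704.5 Mb.
At 11 Mbps: 4704.5 / 11 = 427.7 s ≈ 7.13 minutes.

7 minutes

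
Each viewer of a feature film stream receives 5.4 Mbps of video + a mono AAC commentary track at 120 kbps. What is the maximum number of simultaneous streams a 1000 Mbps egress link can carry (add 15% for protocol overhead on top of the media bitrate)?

157

Audio: 120 kbps = 0.120 Mbps.
Per-viewer media rate: 5.520 Mbps.
On the wire with 15% overhead: 6.348 Mbps.
1000 Mbps = 1,000 Mbps; 1,000 / 6.348 = 157.53 → 157 viewers.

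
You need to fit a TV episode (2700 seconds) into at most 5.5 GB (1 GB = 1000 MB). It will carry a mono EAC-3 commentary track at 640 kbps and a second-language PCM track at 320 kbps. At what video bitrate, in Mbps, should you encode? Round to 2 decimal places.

Budget: 5.5 GB = 44000.0 Mb.
Total bitrate budget: 44000.0 Mb / 2700 s = 16.296 Mbps.
Audio total: 640 + 320 = 960 kbps = 0.960 Mbps.
Video: 16.296 − 0.960 = 15.336 Mbps.

15.34 Mbps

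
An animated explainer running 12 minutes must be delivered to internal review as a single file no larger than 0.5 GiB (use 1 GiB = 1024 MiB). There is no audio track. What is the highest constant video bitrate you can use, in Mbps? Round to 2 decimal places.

Budget: 0.5 GiB = 4295.0 Mb.
12 min = 720 s
Total bitrate budget: 4295.0 Mb / 720 s = 5.965 Mbps.

5.97 Mbps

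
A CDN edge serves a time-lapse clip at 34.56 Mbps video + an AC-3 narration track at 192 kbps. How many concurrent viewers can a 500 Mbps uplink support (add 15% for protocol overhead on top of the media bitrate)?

Audio: 192 kbps = 0.192 Mbps.
Per-viewer media rate: 34.752 Mbps.
On the wire with 15% overhead: 39.965 Mbps.
500 Mbps = 500.0 Mbps; 500.0 / 39.965 = 12.51 → 12 viewers.

12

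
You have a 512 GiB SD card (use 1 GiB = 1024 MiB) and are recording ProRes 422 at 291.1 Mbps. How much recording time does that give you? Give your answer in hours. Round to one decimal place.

Capacity: 512 GiB = 4,398,047 Mb.
Recording time: 4,398,047 / 291.100 = 15,108 s ≈ 4.20 hours.

4.2 hours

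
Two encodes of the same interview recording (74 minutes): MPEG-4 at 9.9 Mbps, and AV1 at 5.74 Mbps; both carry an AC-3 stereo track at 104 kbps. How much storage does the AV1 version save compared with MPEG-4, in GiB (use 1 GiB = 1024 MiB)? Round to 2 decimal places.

74 min = 4440 s
Audio: 104 kbps = 0.104 Mbps.
MPEG-4: 10.004 Mbps × 4440 s = 44417.8 Mb = 5.171 GiB.
AV1: 5.844 Mbps × 4440 s = 25947.4 Mb = 3.021 GiB.
Saving: 5.171 − 3.021 = 2.150 GiB.

2.15 GiB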